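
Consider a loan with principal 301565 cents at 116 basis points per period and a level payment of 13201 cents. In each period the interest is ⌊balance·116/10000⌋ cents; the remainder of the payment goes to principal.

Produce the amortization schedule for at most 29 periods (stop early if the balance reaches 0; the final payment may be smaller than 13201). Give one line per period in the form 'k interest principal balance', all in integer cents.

1. interest=⌊301565·116/10000⌋=3498; principal=13201-3498=9703; balance=301565-9703=291862
2. interest=⌊291862·116/10000⌋=3385; principal=13201-3385=9816; balance=291862-9816=282046
3. interest=⌊282046·116/10000⌋=3271; principal=13201-3271=9930; balance=282046-9930=272116
4. interest=⌊272116·116/10000⌋=3156; principal=13201-3156=10045; balance=272116-10045=262071
5. interest=⌊262071·116/10000⌋=3040; principal=13201-3040=10161; balance=262071-10161=251910
6. interest=⌊251910·116/10000⌋=2922; principal=13201-2922=10279; balance=251910-10279=241631
7. interest=⌊241631·116/10000⌋=2802; principal=13201-2802=10399; balance=241631-10399=231232
8. interest=⌊231232·116/10000⌋=2682; principal=13201-2682=10519; balance=231232-10519=220713
9. interest=⌊220713·116/10000⌋=2560; principal=13201-2560=10641; balance=220713-10641=210072
10. interest=⌊210072·116/10000⌋=2436; principal=13201-2436=10765; balance=210072-10765=199307
11. interest=⌊199307·116/10000⌋=2311; principal=13201-2311=10890; balance=199307-10890=188417
12. interest=⌊188417·116/10000⌋=2185; principal=13201-2185=11016; balance=188417-11016=177401
13. interest=⌊177401·116/10000⌋=2057; principal=13201-2057=11144; balance=177401-11144=166257
14. interest=⌊166257·116/10000⌋=1928; principal=13201-1928=11273; balance=166257-11273=154984
15. interest=⌊154984·116/10000⌋=1797; principal=13201-1797=11404; balance=154984-11404=143580
16. interest=⌊143580·116/10000⌋=1665; principal=13201-1665=11536; balance=143580-11536=132044
17. interest=⌊132044·116/10000⌋=1531; principal=13201-1531=11670; balance=132044-11670=120374
18. interest=⌊120374·116/10000⌋=1396; principal=13201-1396=11805; balance=120374-11805=108569
19. interest=⌊108569·116/10000⌋=1259; principal=13201-1259=11942; balance=108569-11942=96627
20. interest=⌊96627·116/10000⌋=1120; principal=13201-1120=12081; balance=96627-12081=84546
21. interest=⌊84546·116/10000⌋=980; principal=13201-980=12221; balance=84546-12221=72325
22. interest=⌊72325·116/10000⌋=838; principal=13201-838=12363; balance=72325-12363=59962
23. interest=⌊59962·116/10000⌋=695; principal=13201-695=12506; balance=59962-12506=47456
24. interest=⌊47456·116/10000⌋=550; principal=13201-550=12651; balance=47456-12651=34805
25. interest=⌊34805·116/10000⌋=403; principal=13201-403=12798; balance=34805-12798=22007
26. interest=⌊22007·116/10000⌋=255; principal=13201-255=12946; balance=22007-12946=9061
27. interest=⌊9061·116/10000⌋=105; principal=min(13201-105,9061)=9061; balance=9061-9061=0

1 3498 9703 291862
2 3385 9816 282046
3 3271 9930 272116
4 3156 10045 262071
5 3040 10161 251910
6 2922 10279 241631
7 2802 10399 231232
8 2682 10519 220713
9 2560 10641 210072
10 2436 10765 199307
11 2311 10890 188417
12 2185 11016 177401
13 2057 11144 166257
14 1928 11273 154984
15 1797 11404 143580
16 1665 11536 132044
17 1531 11670 120374
18 1396 11805 108569
19 1259 11942 96627
20 1120 12081 84546
21 980 12221 72325
22 838 12363 59962
23 695 12506 47456
24 550 12651 34805
25 403 12798 22007
26 255 12946 9061
27 105 9061 0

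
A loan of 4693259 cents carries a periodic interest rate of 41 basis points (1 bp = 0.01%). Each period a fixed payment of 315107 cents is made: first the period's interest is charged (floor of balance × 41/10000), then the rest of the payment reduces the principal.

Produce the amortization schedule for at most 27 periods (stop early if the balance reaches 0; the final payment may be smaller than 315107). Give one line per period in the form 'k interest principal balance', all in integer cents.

1 19242 295865 4397394
2 18029 297078 4100316
3 16811 298296 3802020
4 15588 299519 3502501
5 14360 300747 3201754
6 13127 301980 2899774
7 11889 303218 2596556
8 10645 304462 2292094
9 9397 305710 1986384
10 8144 306963 1679421
11 6885 308222 1371199
12 5621 309486 1061713
13 4353 310754 750959
14 3078 312029 438930
15 1799 313308 125622
16 515 125622 0

1. interest=⌊4693259·41/10000⌋=19242; principal=315107-19242=295865; balance=4693259-295865=4397394
2. interest=⌊4397394·41/10000⌋=18029; principal=315107-18029=297078; balance=4397394-297078=4100316
3. interest=⌊4100316·41/10000⌋=16811; principal=315107-16811=298296; balance=4100316-298296=3802020
4. interest=⌊3802020·41/10000⌋=15588; principal=315107-15588=299519; balance=3802020-299519=3502501
5. interest=⌊3502501·41/10000⌋=14360; principal=315107-14360=300747; balance=3502501-300747=3201754
6. interest=⌊3201754·41/10000⌋=13127; principal=315107-13127=301980; balance=3201754-301980=2899774
7. interest=⌊2899774·41/10000⌋=11889; principal=315107-11889=303218; balance=2899774-303218=2596556
8. interest=⌊2596556·41/10000⌋=10645; principal=315107-10645=304462; balance=2596556-304462=2292094
9. interest=⌊2292094·41/10000⌋=9397; principal=315107-9397=305710; balance=2292094-305710=1986384
10. interest=⌊1986384·41/10000⌋=8144; principal=315107-8144=306963; balance=1986384-306963=1679421
11. interest=⌊1679421·41/10000⌋=6885; principal=315107-6885=308222; balance=1679421-308222=1371199
12. interest=⌊1371199·41/10000⌋=5621; principal=315107-5621=309486; balance=1371199-309486=1061713
13. interest=⌊1061713·41/10000⌋=4353; principal=315107-4353=310754; balance=1061713-310754=750959
14. interest=⌊750959·41/10000⌋=3078; principal=315107-3078=312029; balance=750959-312029=438930
15. interest=⌊438930·41/10000⌋=1799; principal=315107-1799=313308; balance=438930-313308=125622
16. interest=⌊125622·41/10000⌋=515; principal=min(315107-515,125622)=125622; balance=125622-125622=0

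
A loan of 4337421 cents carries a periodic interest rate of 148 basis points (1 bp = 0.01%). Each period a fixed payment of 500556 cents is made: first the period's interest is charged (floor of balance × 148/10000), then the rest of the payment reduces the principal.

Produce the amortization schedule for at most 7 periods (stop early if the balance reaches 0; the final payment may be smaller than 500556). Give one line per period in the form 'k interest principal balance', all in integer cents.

1 64193 436363 3901058
2 57735 442821 3458237
3 51181 449375 3008862
4 44531 456025 2552837
5 37781 462775 2090062
6 30932 469624 1620438
7 23982 476574 1143864

1. interest=⌊4337421·148/10000⌋=64193; principal=500556-64193=436363; balance=4337421-436363=3901058
2. interest=⌊3901058·148/10000⌋=57735; principal=500556-57735=442821; balance=3901058-442821=3458237
3. interest=⌊3458237·148/10000⌋=51181; principal=500556-51181=449375; balance=3458237-449375=3008862
4. interest=⌊3008862·148/10000⌋=44531; principal=500556-44531=456025; balance=3008862-456025=2552837
5. interest=⌊2552837·148/10000⌋=37781; principal=500556-37781=462775; balance=2552837-462775=2090062
6. interest=⌊2090062·148/10000⌋=30932; principal=500556-30932=469624; balance=2090062-469624=1620438
7. interest=⌊1620438·148/10000⌋=23982; principal=500556-23982=476574; balance=1620438-476574=1143864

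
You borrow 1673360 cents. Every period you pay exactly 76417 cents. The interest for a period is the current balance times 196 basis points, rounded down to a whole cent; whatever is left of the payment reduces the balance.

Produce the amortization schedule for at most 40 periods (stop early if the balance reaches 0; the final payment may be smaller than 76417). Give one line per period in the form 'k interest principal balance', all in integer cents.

1. interest=⌊1673360·196/10000⌋=32797; principal=76417-32797=43620; balance=1673360-43620=1629740
2. interest=⌊1629740·196/10000⌋=31942; principal=76417-31942=44475; balance=1629740-44475=1585265
3. interest=⌊1585265·196/10000⌋=31071; principal=76417-31071=45346; balance=1585265-45346=1539919
4. interest=⌊1539919·196/10000⌋=30182; principal=76417-30182=46235; balance=1539919-46235=1493684
5. interest=⌊1493684·196/10000⌋=29276; principal=76417-29276=47141; balance=1493684-47141=1446543
6. interest=⌊1446543·196/10000⌋=28352; principal=76417-28352=48065; balance=1446543-48065=1398478
7. interest=⌊1398478·196/10000⌋=27410; principal=76417-27410=49007; balance=1398478-49007=1349471
8. interest=⌊1349471·196/10000⌋=26449; principal=76417-26449=49968; balance=1349471-49968=1299503
9. interest=⌊1299503·196/10000⌋=25470; principal=76417-25470=50947; balance=1299503-50947=1248556
10. interest=⌊1248556·196/10000⌋=24471; principal=76417-24471=51946; balance=1248556-51946=1196610
11. interest=⌊1196610·196/10000⌋=23453; principal=76417-23453=52964; balance=1196610-52964=1143646
12. interest=⌊1143646·196/10000⌋=22415; principal=76417-22415=54002; balance=1143646-54002=1089644
13. interest=⌊1089644·196/10000⌋=21357; principal=76417-21357=55060; balance=1089644-55060=1034584
14. interest=⌊1034584·196/10000⌋=20277; principal=76417-20277=56140; balance=1034584-56140=978444
15. interest=⌊978444·196/10000⌋=19177; principal=76417-19177=57240; balance=978444-57240=921204
16. interest=⌊921204·196/10000⌋=18055; principal=76417-18055=58362; balance=921204-58362=862842
17. interest=⌊862842·196/10000⌋=16911; principal=76417-16911=59506; balance=862842-59506=803336
18. interest=⌊803336·196/10000⌋=15745; principal=76417-15745=60672; balance=803336-60672=742664
19. interest=⌊742664·196/10000⌋=14556; principal=76417-14556=61861; balance=742664-61861=680803
20. interest=⌊680803·196/10000⌋=13343; principal=76417-13343=63074; balance=680803-63074=617729
21. interest=⌊617729·196/10000⌋=12107; principal=76417-12107=64310; balance=617729-64310=553419
22. interest=⌊553419·196/10000⌋=10847; principal=76417-10847=65570; balance=553419-65570=487849
23. interest=⌊487849·196/10000⌋=9561; principal=76417-9561=66856; balance=487849-66856=420993
24. interest=⌊420993·196/10000⌋=8251; principal=76417-8251=68166; balance=420993-68166=352827
25. interest=⌊352827·196/10000⌋=6915; principal=76417-6915=69502; balance=352827-69502=283325
26. interest=⌊283325·196/10000⌋=5553; principal=76417-5553=70864; balance=283325-70864=212461
27. interest=⌊212461·196/10000⌋=4164; principal=76417-4164=72253; balance=212461-72253=140208
28. interest=⌊140208·196/10000⌋=2748; principal=76417-2748=73669; balance=140208-73669=66539
29. interest=⌊66539·196/10000⌋=1304; principal=min(76417-1304,66539)=66539; balance=66539-66539=0

1 32797 43620 1629740
2 31942 44475 1585265
3 31071 45346 1539919
4 30182 46235 1493684
5 29276 47141 1446543
6 28352 48065 1398478
7 27410 49007 1349471
8 26449 49968 1299503
9 25470 50947 1248556
10 24471 51946 1196610
11 23453 52964 1143646
12 22415 54002 1089644
13 21357 55060 1034584
14 20277 56140 978444
15 19177 57240 921204
16 18055 58362 862842
17 16911 59506 803336
18 15745 60672 742664
19 14556 61861 680803
20 13343 63074 617729
21 12107 64310 553419
22 10847 65570 487849
23 9561 66856 420993
24 8251 68166 352827
25 6915 69502 283325
26 5553 70864 212461
27 4164 72253 140208
28 2748 73669 66539
29 1304 66539 0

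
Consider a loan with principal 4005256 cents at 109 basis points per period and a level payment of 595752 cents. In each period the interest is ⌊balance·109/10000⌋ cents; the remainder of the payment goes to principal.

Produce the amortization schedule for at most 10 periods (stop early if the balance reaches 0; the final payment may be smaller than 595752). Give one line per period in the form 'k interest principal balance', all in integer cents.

1 43657 552095 3453161
2 37639 558113 2895048
3 31556 564196 2330852
4 25406 570346 1760506
5 19189 576563 1183943
6 12904 582848 601095
7 6551 589201 11894
8 129 11894 0

1. interest=⌊4005256·109/10000⌋=43657; principal=595752-43657=552095; balance=4005256-552095=3453161
2. interest=⌊3453161·109/10000⌋=37639; principal=595752-37639=558113; balance=3453161-558113=2895048
3. interest=⌊2895048·109/10000⌋=31556; principal=595752-31556=564196; balance=2895048-564196=2330852
4. interest=⌊2330852·109/10000⌋=25406; principal=595752-25406=570346; balance=2330852-570346=1760506
5. interest=⌊1760506·109/10000⌋=19189; principal=595752-19189=576563; balance=1760506-576563=1183943
6. interest=⌊1183943·109/10000⌋=12904; principal=595752-12904=582848; balance=1183943-582848=601095
7. interest=⌊601095·109/10000⌋=6551; principal=595752-6551=589201; balance=601095-589201=11894
8. interest=⌊11894·109/10000⌋=129; principal=min(595752-129,11894)=11894; balance=11894-11894=0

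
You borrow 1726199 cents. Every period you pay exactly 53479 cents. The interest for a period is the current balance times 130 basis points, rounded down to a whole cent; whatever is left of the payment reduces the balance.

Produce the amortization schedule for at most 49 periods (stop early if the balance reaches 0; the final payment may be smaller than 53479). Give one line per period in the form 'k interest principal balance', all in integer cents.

1 22440 31039 1695160
2 22037 31442 1663718
3 21628 31851 1631867
4 21214 32265 1599602
5 20794 32685 1566917
6 20369 33110 1533807
7 19939 33540 1500267
8 19503 33976 1466291
9 19061 34418 1431873
10 18614 34865 1397008
11 18161 35318 1361690
12 17701 35778 1325912
13 17236 36243 1289669
14 16765 36714 1252955
15 16288 37191 1215764
16 15804 37675 1178089
17 15315 38164 1139925
18 14819 38660 1101265
19 14316 39163 1062102
20 13807 39672 1022430
21 13291 40188 982242
22 12769 40710 941532
23 12239 41240 900292
24 11703 41776 858516
25 11160 42319 816197
26 10610 42869 773328
27 10053 43426 729902
28 9488 43991 685911
29 8916 44563 641348
30 8337 45142 596206
31 7750 45729 550477
32 7156 46323 504154
33 6554 46925 457229
34 5943 47536 409693
35 5326 48153 361540
36 4700 48779 312761
37 4065 49414 263347
38 3423 50056 213291
39 2772 50707 162584
40 2113 51366 111218
41 1445 52034 59184
42 769 52710 6474
43 84 6474 0

1. interest=⌊1726199·130/10000⌋=22440; principal=53479-22440=31039; balance=1726199-31039=1695160
2. interest=⌊1695160·130/10000⌋=22037; principal=53479-22037=31442; balance=1695160-31442=1663718
3. interest=⌊1663718·130/10000⌋=21628; principal=53479-21628=31851; balance=1663718-31851=1631867
4. interest=⌊1631867·130/10000⌋=21214; principal=53479-21214=32265; balance=1631867-32265=1599602
5. interest=⌊1599602·130/10000⌋=20794; principal=53479-20794=32685; balance=1599602-32685=1566917
6. interest=⌊1566917·130/10000⌋=20369; principal=53479-20369=33110; balance=1566917-33110=1533807
7. interest=⌊1533807·130/10000⌋=19939; principal=53479-19939=33540; balance=1533807-33540=1500267
8. interest=⌊1500267·130/10000⌋=19503; principal=53479-19503=33976; balance=1500267-33976=1466291
9. interest=⌊1466291·130/10000⌋=19061; principal=53479-19061=34418; balance=1466291-34418=1431873
10. interest=⌊1431873·130/10000⌋=18614; principal=53479-18614=34865; balance=1431873-34865=1397008
11. interest=⌊1397008·130/10000⌋=18161; principal=53479-18161=35318; balance=1397008-35318=1361690
12. interest=⌊1361690·130/10000⌋=17701; principal=53479-17701=35778; balance=1361690-35778=1325912
13. interest=⌊1325912·130/10000⌋=17236; principal=53479-17236=36243; balance=1325912-36243=1289669
14. interest=⌊1289669·130/10000⌋=16765; principal=53479-16765=36714; balance=1289669-36714=1252955
15. interest=⌊1252955·130/10000⌋=16288; principal=53479-16288=37191; balance=1252955-37191=1215764
16. interest=⌊1215764·130/10000⌋=15804; principal=53479-15804=37675; balance=1215764-37675=1178089
17. interest=⌊1178089·130/10000⌋=15315; principal=53479-15315=38164; balance=1178089-38164=1139925
18. interest=⌊1139925·130/10000⌋=14819; principal=53479-14819=38660; balance=1139925-38660=1101265
19. interest=⌊1101265·130/10000⌋=14316; principal=53479-14316=39163; balance=1101265-39163=1062102
20. interest=⌊1062102·130/10000⌋=13807; principal=53479-13807=39672; balance=1062102-39672=1022430
21. interest=⌊1022430·130/10000⌋=13291; principal=53479-13291=40188; balance=1022430-40188=982242
22. interest=⌊982242·130/10000⌋=12769; principal=53479-12769=40710; balance=982242-40710=941532
23. interest=⌊941532·130/10000⌋=12239; principal=53479-12239=41240; balance=941532-41240=900292
24. interest=⌊900292·130/10000⌋=11703; principal=53479-11703=41776; balance=900292-41776=858516
25. interest=⌊858516·130/10000⌋=11160; principal=53479-11160=42319; balance=858516-42319=816197
26. interest=⌊816197·130/10000⌋=10610; principal=53479-10610=42869; balance=816197-42869=773328
27. interest=⌊773328·130/10000⌋=10053; principal=53479-10053=43426; balance=773328-43426=729902
28. interest=⌊729902·130/10000⌋=9488; principal=53479-9488=43991; balance=729902-43991=685911
29. interest=⌊685911·130/10000⌋=8916; principal=53479-8916=44563; balance=685911-44563=641348
30. interest=⌊641348·130/10000⌋=8337; principal=53479-8337=45142; balance=641348-45142=596206
31. interest=⌊596206·130/10000⌋=7750; principal=53479-7750=45729; balance=596206-45729=550477
32. interest=⌊550477·130/10000⌋=7156; principal=53479-7156=46323; balance=550477-46323=504154
33. interest=⌊504154·130/10000⌋=6554; principal=53479-6554=46925; balance=504154-46925=457229
34. interest=⌊457229·130/10000⌋=5943; principal=53479-5943=47536; balance=457229-47536=409693
35. interest=⌊409693·130/10000⌋=5326; principal=53479-5326=48153; balance=409693-48153=361540
36. interest=⌊361540·130/10000⌋=4700; principal=53479-4700=48779; balance=361540-48779=312761
37. interest=⌊312761·130/10000⌋=4065; principal=53479-4065=49414; balance=312761-49414=263347
38. interest=⌊263347·130/10000⌋=3423; principal=53479-3423=50056; balance=263347-50056=213291
39. interest=⌊213291·130/10000⌋=2772; principal=53479-2772=50707; balance=213291-50707=162584
40. interest=⌊162584·130/10000⌋=2113; principal=53479-2113=51366; balance=162584-51366=111218
41. interest=⌊111218·130/10000⌋=1445; principal=53479-1445=52034; balance=111218-52034=59184
42. interest=⌊59184·130/10000⌋=769; principal=53479-769=52710; balance=59184-52710=6474
43. interest=⌊6474·130/10000⌋=84; principal=min(53479-84,6474)=6474; balance=6474-6474=0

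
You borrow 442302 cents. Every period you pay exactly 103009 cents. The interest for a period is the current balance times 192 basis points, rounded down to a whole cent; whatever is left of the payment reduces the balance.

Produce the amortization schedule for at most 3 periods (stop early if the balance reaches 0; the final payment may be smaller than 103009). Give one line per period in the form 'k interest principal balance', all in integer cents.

1 8492 94517 347785
2 6677 96332 251453
3 4827 98182 153271

1. interest=⌊442302·192/10000⌋=8492; principal=103009-8492=94517; balance=442302-94517=347785
2. interest=⌊347785·192/10000⌋=6677; principal=103009-6677=96332; balance=347785-96332=251453
3. interest=⌊251453·192/10000⌋=4827; principal=103009-4827=98182; balance=251453-98182=153271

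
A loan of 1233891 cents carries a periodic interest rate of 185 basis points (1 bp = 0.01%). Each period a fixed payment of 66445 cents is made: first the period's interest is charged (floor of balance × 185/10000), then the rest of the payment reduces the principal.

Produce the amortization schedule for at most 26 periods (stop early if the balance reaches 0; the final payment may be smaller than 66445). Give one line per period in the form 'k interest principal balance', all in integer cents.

1 22826 43619 1190272
2 22020 44425 1145847
3 21198 45247 1100600
4 20361 46084 1054516
5 19508 46937 1007579
6 18640 47805 959774
7 17755 48690 911084
8 16855 49590 861494
9 15937 50508 810986
10 15003 51442 759544
11 14051 52394 707150
12 13082 53363 653787
13 12095 54350 599437
14 11089 55356 544081
15 10065 56380 487701
16 9022 57423 430278
17 7960 58485 371793
18 6878 59567 312226
19 5776 60669 251557
20 4653 61792 189765
21 3510 62935 126830
22 2346 64099 62731
23 1160 62731 0

1. interest=⌊1233891·185/10000⌋=22826; principal=66445-22826=43619; balance=1233891-43619=1190272
2. interest=⌊1190272·185/10000⌋=22020; principal=66445-22020=44425; balance=1190272-44425=1145847
3. interest=⌊1145847·185/10000⌋=21198; principal=66445-21198=45247; balance=1145847-45247=1100600
4. interest=⌊1100600·185/10000⌋=20361; principal=66445-20361=46084; balance=1100600-46084=1054516
5. interest=⌊1054516·185/10000⌋=19508; principal=66445-19508=46937; balance=1054516-46937=1007579
6. interest=⌊1007579·185/10000⌋=18640; principal=66445-18640=47805; balance=1007579-47805=959774
7. interest=⌊959774·185/10000⌋=17755; principal=66445-17755=48690; balance=959774-48690=911084
8. interest=⌊911084·185/10000⌋=16855; principal=66445-16855=49590; balance=911084-49590=861494
9. interest=⌊861494·185/10000⌋=15937; principal=66445-15937=50508; balance=861494-50508=810986
10. interest=⌊810986·185/10000⌋=15003; principal=66445-15003=51442; balance=810986-51442=759544
11. interest=⌊759544·185/10000⌋=14051; principal=66445-14051=52394; balance=759544-52394=707150
12. interest=⌊707150·185/10000⌋=13082; principal=66445-13082=53363; balance=707150-53363=653787
13. interest=⌊653787·185/10000⌋=12095; principal=66445-12095=54350; balance=653787-54350=599437
14. interest=⌊599437·185/10000⌋=11089; principal=66445-11089=55356; balance=599437-55356=544081
15. interest=⌊544081·185/10000⌋=10065; principal=66445-10065=56380; balance=544081-56380=487701
16. interest=⌊487701·185/10000⌋=9022; principal=66445-9022=57423; balance=487701-57423=430278
17. interest=⌊430278·185/10000⌋=7960; principal=66445-7960=58485; balance=430278-58485=371793
18. interest=⌊371793·185/10000⌋=6878; principal=66445-6878=59567; balance=371793-59567=312226
19. interest=⌊312226·185/10000⌋=5776; principal=66445-5776=60669; balance=312226-60669=251557
20. interest=⌊251557·185/10000⌋=4653; principal=66445-4653=61792; balance=251557-61792=189765
21. interest=⌊189765·185/10000⌋=3510; principal=66445-3510=62935; balance=189765-62935=126830
22. interest=⌊126830·185/10000⌋=2346; principal=66445-2346=64099; balance=126830-64099=62731
23. interest=⌊62731·185/10000⌋=1160; principal=min(66445-1160,62731)=62731; balance=62731-62731=0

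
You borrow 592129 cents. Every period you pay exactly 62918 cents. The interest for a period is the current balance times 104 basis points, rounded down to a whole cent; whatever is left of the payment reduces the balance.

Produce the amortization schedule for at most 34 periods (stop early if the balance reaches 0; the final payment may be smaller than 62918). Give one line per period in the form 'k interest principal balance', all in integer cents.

1. interest=⌊592129·104/10000⌋=6158; principal=62918-6158=56760; balance=592129-56760=535369
2. interest=⌊535369·104/10000⌋=5567; principal=62918-5567=57351; balance=535369-57351=478018
3. interest=⌊478018·104/10000⌋=4971; principal=62918-4971=57947; balance=478018-57947=420071
4. interest=⌊420071·104/10000⌋=4368; principal=62918-4368=58550; balance=420071-58550=361521
5. interest=⌊361521·104/10000⌋=3759; principal=62918-3759=59159; balance=361521-59159=302362
6. interest=⌊302362·104/10000⌋=3144; principal=62918-3144=59774; balance=302362-59774=242588
7. interest=⌊242588·104/10000⌋=2522; principal=62918-2522=60396; balance=242588-60396=182192
8. interest=⌊182192·104/10000⌋=1894; principal=62918-1894=61024; balance=182192-61024=121168
9. interest=⌊121168·104/10000⌋=1260; principal=62918-1260=61658; balance=121168-61658=59510
10. interest=⌊59510·104/10000⌋=618; principal=min(62918-618,59510)=59510; balance=59510-59510=0

1 6158 56760 535369
2 5567 57351 478018
3 4971 57947 420071
4 4368 58550 361521
5 3759 59159 302362
6 3144 59774 242588
7 2522 60396 182192
8 1894 61024 121168
9 1260 61658 59510
10 618 59510 0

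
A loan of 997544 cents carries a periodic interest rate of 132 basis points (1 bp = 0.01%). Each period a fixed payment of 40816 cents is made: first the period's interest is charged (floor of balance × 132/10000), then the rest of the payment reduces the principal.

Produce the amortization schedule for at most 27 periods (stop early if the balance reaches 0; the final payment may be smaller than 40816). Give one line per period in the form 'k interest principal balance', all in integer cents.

1 13167 27649 969895
2 12802 28014 941881
3 12432 28384 913497
4 12058 28758 884739
5 11678 29138 855601
6 11293 29523 826078
7 10904 29912 796166
8 10509 30307 765859
9 10109 30707 735152
10 9704 31112 704040
11 9293 31523 672517
12 8877 31939 640578
13 8455 32361 608217
14 8028 32788 575429
15 7595 33221 542208
16 7157 33659 508549
17 6712 34104 474445
18 6262 34554 439891
19 5806 35010 404881
20 5344 35472 369409
21 4876 35940 333469
22 4401 36415 297054
23 3921 36895 260159
24 3434 37382 222777
25 2940 37876 184901
26 2440 38376 146525
27 1934 38882 107643

1. interest=⌊997544·132/10000⌋=13167; principal=40816-13167=27649; balance=997544-27649=969895
2. interest=⌊969895·132/10000⌋=12802; principal=40816-12802=28014; balance=969895-28014=941881
3. interest=⌊941881·132/10000⌋=12432; principal=40816-12432=28384; balance=941881-28384=913497
4. interest=⌊913497·132/10000⌋=12058; principal=40816-12058=28758; balance=913497-28758=884739
5. interest=⌊884739·132/10000⌋=11678; principal=40816-11678=29138; balance=884739-29138=855601
6. interest=⌊855601·132/10000⌋=11293; principal=40816-11293=29523; balance=855601-29523=826078
7. interest=⌊826078·132/10000⌋=10904; principal=40816-10904=29912; balance=826078-29912=796166
8. interest=⌊796166·132/10000⌋=10509; principal=40816-10509=30307; balance=796166-30307=765859
9. interest=⌊765859·132/10000⌋=10109; principal=40816-10109=30707; balance=765859-30707=735152
10. interest=⌊735152·132/10000⌋=9704; principal=40816-9704=31112; balance=735152-31112=704040
11. interest=⌊704040·132/10000⌋=9293; principal=40816-9293=31523; balance=704040-31523=672517
12. interest=⌊672517·132/10000⌋=8877; principal=40816-8877=31939; balance=672517-31939=640578
13. interest=⌊640578·132/10000⌋=8455; principal=40816-8455=32361; balance=640578-32361=608217
14. interest=⌊608217·132/10000⌋=8028; principal=40816-8028=32788; balance=608217-32788=575429
15. interest=⌊575429·132/10000⌋=7595; principal=40816-7595=33221; balance=575429-33221=542208
16. interest=⌊542208·132/10000⌋=7157; principal=40816-7157=33659; balance=542208-33659=508549
17. interest=⌊508549·132/10000⌋=6712; principal=40816-6712=34104; balance=508549-34104=474445
18. interest=⌊474445·132/10000⌋=6262; principal=40816-6262=34554; balance=474445-34554=439891
19. interest=⌊439891·132/10000⌋=5806; principal=40816-5806=35010; balance=439891-35010=404881
20. interest=⌊404881·132/10000⌋=5344; principal=40816-5344=35472; balance=404881-35472=369409
21. interest=⌊369409·132/10000⌋=4876; principal=40816-4876=35940; balance=369409-35940=333469
22. interest=⌊333469·132/10000⌋=4401; principal=40816-4401=36415; balance=333469-36415=297054
23. interest=⌊297054·132/10000⌋=3921; principal=40816-3921=36895; balance=297054-36895=260159
24. interest=⌊260159·132/10000⌋=3434; principal=40816-3434=37382; balance=260159-37382=222777
25. interest=⌊222777·132/10000⌋=2940; principal=40816-2940=37876; balance=222777-37876=184901
26. interest=⌊184901·132/10000⌋=2440; principal=40816-2440=38376; balance=184901-38376=146525
27. interest=⌊146525·132/10000⌋=1934; principal=40816-1934=38882; balance=146525-38882=107643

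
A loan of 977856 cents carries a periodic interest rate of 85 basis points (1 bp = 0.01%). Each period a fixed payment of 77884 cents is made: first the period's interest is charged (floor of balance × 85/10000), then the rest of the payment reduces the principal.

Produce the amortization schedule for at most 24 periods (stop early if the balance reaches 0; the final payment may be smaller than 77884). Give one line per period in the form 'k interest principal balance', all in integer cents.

1. interest=⌊977856·85/10000⌋=8311; principal=77884-8311=69573; balance=977856-69573=908283
2. interest=⌊908283·85/10000⌋=7720; principal=77884-7720=70164; balance=908283-70164=838119
3. interest=⌊838119·85/10000⌋=7124; principal=77884-7124=70760; balance=838119-70760=767359
4. interest=⌊767359·85/10000⌋=6522; principal=77884-6522=71362; balance=767359-71362=695997
5. interest=⌊695997·85/10000⌋=5915; principal=77884-5915=71969; balance=695997-71969=624028
6. interest=⌊624028·85/10000⌋=5304; principal=77884-5304=72580; balance=624028-72580=551448
7. interest=⌊551448·85/10000⌋=4687; principal=77884-4687=73197; balance=551448-73197=478251
8. interest=⌊478251·85/10000⌋=4065; principal=77884-4065=73819; balance=478251-73819=404432
9. interest=⌊404432·85/10000⌋=3437; principal=77884-3437=74447; balance=404432-74447=329985
10. interest=⌊329985·85/10000⌋=2804; principal=77884-2804=75080; balance=329985-75080=254905
11. interest=⌊254905·85/10000⌋=2166; principal=77884-2166=75718; balance=254905-75718=179187
12. interest=⌊179187·85/10000⌋=1523; principal=77884-1523=76361; balance=179187-76361=102826
13. interest=⌊102826·85/10000⌋=874; principal=77884-874=77010; balance=102826-77010=25816
14. interest=⌊25816·85/10000⌋=219; principal=min(77884-219,25816)=25816; balance=25816-25816=0

1 8311 69573 908283
2 7720 70164 838119
3 7124 70760 767359
4 6522 71362 695997
5 5915 71969 624028
6 5304 72580 551448
7 4687 73197 478251
8 4065 73819 404432
9 3437 74447 329985
10 2804 75080 254905
11 2166 75718 179187
12 1523 76361 102826
13 874 77010 25816
14 219 25816 0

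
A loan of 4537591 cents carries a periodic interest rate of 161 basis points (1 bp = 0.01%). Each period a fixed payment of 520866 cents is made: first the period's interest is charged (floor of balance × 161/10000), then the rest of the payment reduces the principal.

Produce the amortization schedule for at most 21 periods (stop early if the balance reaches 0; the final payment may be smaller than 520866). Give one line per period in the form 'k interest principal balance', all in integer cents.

1 73055 447811 4089780
2 65845 455021 3634759
3 58519 462347 3172412
4 51075 469791 2702621
5 43512 477354 2225267
6 35826 485040 1740227
7 28017 492849 1247378
8 20082 500784 746594
9 12020 508846 237748
10 3827 237748 0

1. interest=⌊4537591·161/10000⌋=73055; principal=520866-73055=447811; balance=4537591-447811=4089780
2. interest=⌊4089780·161/10000⌋=65845; principal=520866-65845=455021; balance=4089780-455021=3634759
3. interest=⌊3634759·161/10000⌋=58519; principal=520866-58519=462347; balance=3634759-462347=3172412
4. interest=⌊3172412·161/10000⌋=51075; principal=520866-51075=469791; balance=3172412-469791=2702621
5. interest=⌊2702621·161/10000⌋=43512; principal=520866-43512=477354; balance=2702621-477354=2225267
6. interest=⌊2225267·161/10000⌋=35826; principal=520866-35826=485040; balance=2225267-485040=1740227
7. interest=⌊1740227·161/10000⌋=28017; principal=520866-28017=492849; balance=1740227-492849=1247378
8. interest=⌊1247378·161/10000⌋=20082; principal=520866-20082=500784; balance=1247378-500784=746594
9. interest=⌊746594·161/10000⌋=12020; principal=520866-12020=508846; balance=746594-508846=237748
10. interest=⌊237748·161/10000⌋=3827; principal=min(520866-3827,237748)=237748; balance=237748-237748=0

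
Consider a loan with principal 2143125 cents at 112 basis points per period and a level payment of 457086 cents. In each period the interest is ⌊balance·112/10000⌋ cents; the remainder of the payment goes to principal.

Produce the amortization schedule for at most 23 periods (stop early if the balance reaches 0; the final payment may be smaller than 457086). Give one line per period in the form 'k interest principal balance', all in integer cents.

1 24003 433083 1710042
2 19152 437934 1272108
3 14247 442839 829269
4 9287 447799 381470
5 4272 381470 0

1. interest=⌊2143125·112/10000⌋=24003; principal=457086-24003=433083; balance=2143125-433083=1710042
2. interest=⌊1710042·112/10000⌋=19152; principal=457086-19152=437934; balance=1710042-437934=1272108
3. interest=⌊1272108·112/10000⌋=14247; principal=457086-14247=442839; balance=1272108-442839=829269
4. interest=⌊829269·112/10000⌋=9287; principal=457086-9287=447799; balance=829269-447799=381470
5. interest=⌊381470·112/10000⌋=4272; principal=min(457086-4272,381470)=381470; balance=381470-381470=0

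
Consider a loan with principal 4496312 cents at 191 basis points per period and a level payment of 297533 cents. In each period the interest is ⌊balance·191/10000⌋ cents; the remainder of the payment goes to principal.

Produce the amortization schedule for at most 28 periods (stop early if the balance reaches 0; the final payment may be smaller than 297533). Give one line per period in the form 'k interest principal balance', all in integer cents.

1. interest=⌊4496312·191/10000⌋=85879; principal=297533-85879=211654; balance=4496312-211654=4284658
2. interest=⌊4284658·191/10000⌋=81836; principal=297533-81836=215697; balance=4284658-215697=4068961
3. interest=⌊4068961·191/10000⌋=77717; principal=297533-77717=219816; balance=4068961-219816=3849145
4. interest=⌊3849145·191/10000⌋=73518; principal=297533-73518=224015; balance=3849145-224015=3625130
5. interest=⌊3625130·191/10000⌋=69239; principal=297533-69239=228294; balance=3625130-228294=3396836
6. interest=⌊3396836·191/10000⌋=64879; principal=297533-64879=232654; balance=3396836-232654=3164182
7. interest=⌊3164182·191/10000⌋=60435; principal=297533-60435=237098; balance=3164182-237098=2927084
8. interest=⌊2927084·191/10000⌋=55907; principal=297533-55907=241626; balance=2927084-241626=2685458
9. interest=⌊2685458·191/10000⌋=51292; principal=297533-51292=246241; balance=2685458-246241=2439217
10. interest=⌊2439217·191/10000⌋=46589; principal=297533-46589=250944; balance=2439217-250944=2188273
11. interest=⌊2188273·191/10000⌋=41796; principal=297533-41796=255737; balance=2188273-255737=1932536
12. interest=⌊1932536·191/10000⌋=36911; principal=297533-36911=260622; balance=1932536-260622=1671914
13. interest=⌊1671914·191/10000⌋=31933; principal=297533-31933=265600; balance=1671914-265600=1406314
14. interest=⌊1406314·191/10000⌋=26860; principal=297533-26860=270673; balance=1406314-270673=1135641
15. interest=⌊1135641·191/10000⌋=21690; principal=297533-21690=275843; balance=1135641-275843=859798
16. interest=⌊859798·191/10000⌋=16422; principal=297533-16422=281111; balance=859798-281111=578687
17. interest=⌊578687·191/10000⌋=11052; principal=297533-11052=286481; balance=578687-286481=292206
18. interest=⌊292206·191/10000⌋=5581; principal=297533-5581=291952; balance=292206-291952=254
19. interest=⌊254·191/10000⌋=4; principal=min(297533-4,254)=254; balance=254-254=0

1 85879 211654 4284658
2 81836 215697 4068961
3 77717 219816 3849145
4 73518 224015 3625130
5 69239 228294 3396836
6 64879 232654 3164182
7 60435 237098 2927084
8 55907 241626 2685458
9 51292 246241 2439217
10 46589 250944 2188273
11 41796 255737 1932536
12 36911 260622 1671914
13 31933 265600 1406314
14 26860 270673 1135641
15 21690 275843 859798
16 16422 281111 578687
17 11052 286481 292206
18 5581 291952 254
19 4 254 0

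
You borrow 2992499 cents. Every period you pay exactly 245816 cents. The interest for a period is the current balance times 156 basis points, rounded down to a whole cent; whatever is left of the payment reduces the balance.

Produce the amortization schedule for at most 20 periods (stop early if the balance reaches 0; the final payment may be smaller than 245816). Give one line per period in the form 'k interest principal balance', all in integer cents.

1 46682 199134 2793365
2 43576 202240 2591125
3 40421 205395 2385730
4 37217 208599 2177131
5 33963 211853 1965278
6 30658 215158 1750120
7 27301 218515 1531605
8 23893 221923 1309682
9 20431 225385 1084297
10 16915 228901 855396
11 13344 232472 622924
12 9717 236099 386825
13 6034 239782 147043
14 2293 147043 0

1. interest=⌊2992499·156/10000⌋=46682; principal=245816-46682=199134; balance=2992499-199134=2793365
2. interest=⌊2793365·156/10000⌋=43576; principal=245816-43576=202240; balance=2793365-202240=2591125
3. interest=⌊2591125·156/10000⌋=40421; principal=245816-40421=205395; balance=2591125-205395=2385730
4. interest=⌊2385730·156/10000⌋=37217; principal=245816-37217=208599; balance=2385730-208599=2177131
5. interest=⌊2177131·156/10000⌋=33963; principal=245816-33963=211853; balance=2177131-211853=1965278
6. interest=⌊1965278·156/10000⌋=30658; principal=245816-30658=215158; balance=1965278-215158=1750120
7. interest=⌊1750120·156/10000⌋=27301; principal=245816-27301=218515; balance=1750120-218515=1531605
8. interest=⌊1531605·156/10000⌋=23893; principal=245816-23893=221923; balance=1531605-221923=1309682
9. interest=⌊1309682·156/10000⌋=20431; principal=245816-20431=225385; balance=1309682-225385=1084297
10. interest=⌊1084297·156/10000⌋=16915; principal=245816-16915=228901; balance=1084297-228901=855396
11. interest=⌊855396·156/10000⌋=13344; principal=245816-13344=232472; balance=855396-232472=622924
12. interest=⌊622924·156/10000⌋=9717; principal=245816-9717=236099; balance=622924-236099=386825
13. interest=⌊386825·156/10000⌋=6034; principal=245816-6034=239782; balance=386825-239782=147043
14. interest=⌊147043·156/10000⌋=2293; principal=min(245816-2293,147043)=147043; balance=147043-147043=0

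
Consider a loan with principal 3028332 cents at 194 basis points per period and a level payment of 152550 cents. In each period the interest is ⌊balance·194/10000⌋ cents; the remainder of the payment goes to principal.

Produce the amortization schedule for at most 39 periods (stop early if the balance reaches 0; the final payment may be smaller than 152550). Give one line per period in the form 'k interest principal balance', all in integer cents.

1. interest=⌊3028332·194/10000⌋=58749; principal=152550-58749=93801; balance=3028332-93801=2934531
2. interest=⌊2934531·194/10000⌋=56929; principal=152550-56929=95621; balance=2934531-95621=2838910
3. interest=⌊2838910·194/10000⌋=55074; principal=152550-55074=97476; balance=2838910-97476=2741434
4. interest=⌊2741434·194/10000⌋=53183; principal=152550-53183=99367; balance=2741434-99367=2642067
5. interest=⌊2642067·194/10000⌋=51256; principal=152550-51256=101294; balance=2642067-101294=2540773
6. interest=⌊2540773·194/10000⌋=49290; principal=152550-49290=103260; balance=2540773-103260=2437513
7. interest=⌊2437513·194/10000⌋=47287; principal=152550-47287=105263; balance=2437513-105263=2332250
8. interest=⌊2332250·194/10000⌋=45245; principal=152550-45245=107305; balance=2332250-107305=2224945
9. interest=⌊2224945·194/10000⌋=43163; principal=152550-43163=109387; balance=2224945-109387=2115558
10. interest=⌊2115558·194/10000⌋=41041; principal=152550-41041=111509; balance=2115558-111509=2004049
11. interest=⌊2004049·194/10000⌋=38878; principal=152550-38878=113672; balance=2004049-113672=1890377
12. interest=⌊1890377·194/10000⌋=36673; principal=152550-36673=115877; balance=1890377-115877=1774500
13. interest=⌊1774500·194/10000⌋=34425; principal=152550-34425=118125; balance=1774500-118125=1656375
14. interest=⌊1656375·194/10000⌋=32133; principal=152550-32133=120417; balance=1656375-120417=1535958
15. interest=⌊1535958·194/10000⌋=29797; principal=152550-29797=122753; balance=1535958-122753=1413205
16. interest=⌊1413205·194/10000⌋=27416; principal=152550-27416=125134; balance=1413205-125134=1288071
17. interest=⌊1288071·194/10000⌋=24988; principal=152550-24988=127562; balance=1288071-127562=1160509
18. interest=⌊1160509·194/10000⌋=22513; principal=152550-22513=130037; balance=1160509-130037=1030472
19. interest=⌊1030472·194/10000⌋=19991; principal=152550-19991=132559; balance=1030472-132559=897913
20. interest=⌊897913·194/10000⌋=17419; principal=152550-17419=135131; balance=897913-135131=762782
21. interest=⌊762782·194/10000⌋=14797; principal=152550-14797=137753; balance=762782-137753=625029
22. interest=⌊625029·194/10000⌋=12125; principal=152550-12125=140425; balance=625029-140425=484604
23. interest=⌊484604·194/10000⌋=9401; principal=152550-9401=143149; balance=484604-143149=341455
24. interest=⌊341455·194/10000⌋=6624; principal=152550-6624=145926; balance=341455-145926=195529
25. interest=⌊195529·194/10000⌋=3793; principal=152550-3793=148757; balance=195529-148757=46772
26. interest=⌊46772·194/10000⌋=907; principal=min(152550-907,46772)=46772; balance=46772-46772=0

1 58749 93801 2934531
2 56929 95621 2838910
3 55074 97476 2741434
4 53183 99367 2642067
5 51256 101294 2540773
6 49290 103260 2437513
7 47287 105263 2332250
8 45245 107305 2224945
9 43163 109387 2115558
10 41041 111509 2004049
11 38878 113672 1890377
12 36673 115877 1774500
13 34425 118125 1656375
14 32133 120417 1535958
15 29797 122753 1413205
16 27416 125134 1288071
17 24988 127562 1160509
18 22513 130037 1030472
19 19991 132559 897913
20 17419 135131 762782
21 14797 137753 625029
22 12125 140425 484604
23 9401 143149 341455
24 6624 145926 195529
25 3793 148757 46772
26 907 46772 0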